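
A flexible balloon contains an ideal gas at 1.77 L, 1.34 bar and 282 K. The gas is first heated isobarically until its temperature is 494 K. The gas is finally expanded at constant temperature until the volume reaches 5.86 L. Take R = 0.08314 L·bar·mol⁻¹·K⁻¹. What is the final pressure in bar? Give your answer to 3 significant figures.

P constant ⇒ V ∝ T: P₂ = P₁; V₂ = V₁·(T₂/T₁) = 3.101 L.
T constant ⇒ Boyle's law P V = const: T₃ = T₂; P₃ = P₂·(V₂/V₃) = 0.7090 bar.

P₃ ≈ 0.709 bar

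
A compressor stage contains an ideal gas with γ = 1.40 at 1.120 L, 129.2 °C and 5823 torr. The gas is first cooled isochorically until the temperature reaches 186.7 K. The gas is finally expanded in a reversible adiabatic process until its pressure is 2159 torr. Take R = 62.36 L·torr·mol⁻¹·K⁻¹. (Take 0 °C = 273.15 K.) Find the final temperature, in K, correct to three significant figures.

T₃ ≈ 175 K

Convert: T₁ = 402.3 K.
Isochoric, so P/T is constant: V₂ = V₁; P₂ = P₁·(T₂/T₁) = 2702 torr.
Reversible adiabatic, γ = 1.40: T₃ = T₂·(P₃/P₂)^((γ−1)/γ) = 175.1 K; V₃ = V₂·(P₂/P₃)^(1/γ) = 1.315 L.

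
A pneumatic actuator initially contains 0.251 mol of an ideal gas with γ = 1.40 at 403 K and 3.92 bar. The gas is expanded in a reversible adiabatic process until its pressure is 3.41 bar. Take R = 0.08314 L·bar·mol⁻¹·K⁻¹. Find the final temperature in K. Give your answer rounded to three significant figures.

T₂ ≈ 387 K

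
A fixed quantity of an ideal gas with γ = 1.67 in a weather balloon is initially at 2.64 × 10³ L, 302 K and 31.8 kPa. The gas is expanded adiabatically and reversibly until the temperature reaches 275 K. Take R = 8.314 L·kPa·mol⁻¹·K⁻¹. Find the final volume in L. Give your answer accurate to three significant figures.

Reversible adiabatic, γ = 1.67: P₂ = P₁·(T₂/T₁)^(γ/(γ−1)) = 25.18 kPa; V₂ = V₁·(T₁/T₂)^(1/(γ−1)) = 3036 L.

V₂ ≈ 3.04e+03 L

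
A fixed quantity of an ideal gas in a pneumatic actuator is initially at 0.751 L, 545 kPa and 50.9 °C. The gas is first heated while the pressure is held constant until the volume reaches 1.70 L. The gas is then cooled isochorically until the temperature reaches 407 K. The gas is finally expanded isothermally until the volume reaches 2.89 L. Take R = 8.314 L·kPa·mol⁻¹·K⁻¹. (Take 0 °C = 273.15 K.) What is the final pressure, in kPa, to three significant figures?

P₄ ≈ 178 kPa

Convert: T₁ = 324.0 K.
P constant ⇒ V ∝ T: P₂ = P₁; T₂ = T₁·(V₂/V₁) = 733.5 K.
V constant ⇒ P ∝ T: V₃ = V₂; P₃ = P₂·(T₃/T₂) = 302.4 kPa.
Isothermal, so P V is constant: T₄ = T₃; P₄ = P₃·(V₃/V₄) = 177.9 kPa.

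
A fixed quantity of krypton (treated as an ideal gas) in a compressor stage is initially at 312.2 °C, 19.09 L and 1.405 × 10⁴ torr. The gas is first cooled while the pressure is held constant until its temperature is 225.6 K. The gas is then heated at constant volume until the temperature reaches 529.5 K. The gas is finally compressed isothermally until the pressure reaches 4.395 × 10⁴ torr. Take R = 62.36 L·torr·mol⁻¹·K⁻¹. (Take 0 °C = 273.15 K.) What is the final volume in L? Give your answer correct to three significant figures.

Convert: T₁ = 585.3 K.
Isobaric, so V/T is constant: P₂ = P₁; V₂ = V₁·(T₂/T₁) = 7.357 L.
Isochoric, so P/T is constant: V₃ = V₂; P₃ = P₂·(T₃/T₂) = 3.298e+04 torr.
T constant ⇒ Boyle's law P V = const: T₄ = T₃; V₄ = V₃·(P₃/P₄) = 5.520 L.

V₄ ≈ 5.52 L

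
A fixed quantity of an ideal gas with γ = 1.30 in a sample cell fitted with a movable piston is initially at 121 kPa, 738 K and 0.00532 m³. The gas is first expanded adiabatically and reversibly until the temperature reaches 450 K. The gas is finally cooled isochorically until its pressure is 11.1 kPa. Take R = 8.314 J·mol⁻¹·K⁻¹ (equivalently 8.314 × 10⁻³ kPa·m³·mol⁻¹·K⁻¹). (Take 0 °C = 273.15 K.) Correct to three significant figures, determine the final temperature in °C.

T₃ ≈ 79.0 °C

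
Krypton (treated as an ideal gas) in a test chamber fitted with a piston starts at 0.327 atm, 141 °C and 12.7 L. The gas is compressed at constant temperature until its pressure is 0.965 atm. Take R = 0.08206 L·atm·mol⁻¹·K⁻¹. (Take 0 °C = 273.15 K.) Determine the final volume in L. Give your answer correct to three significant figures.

V₂ ≈ 4.30 L

Convert: T₁ = 414.1 K.
Isothermal, so P V is constant: T₂ = T₁; V₂ = V₁·(P₁/P₂) = 4.304 L.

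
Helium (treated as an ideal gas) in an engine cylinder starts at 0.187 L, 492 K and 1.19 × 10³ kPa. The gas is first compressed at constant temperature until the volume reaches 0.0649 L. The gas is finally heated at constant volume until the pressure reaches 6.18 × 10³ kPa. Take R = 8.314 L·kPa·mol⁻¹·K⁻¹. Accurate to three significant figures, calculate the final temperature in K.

T constant ⇒ Boyle's law P V = const: T₂ = T₁; P₂ = P₁·(V₁/V₂) = 3429 kPa.
Isochoric, so P/T is constant: V₃ = V₂; T₃ = T₂·(P₃/P₂) = 886.8 K.

T₃ ≈ 887 K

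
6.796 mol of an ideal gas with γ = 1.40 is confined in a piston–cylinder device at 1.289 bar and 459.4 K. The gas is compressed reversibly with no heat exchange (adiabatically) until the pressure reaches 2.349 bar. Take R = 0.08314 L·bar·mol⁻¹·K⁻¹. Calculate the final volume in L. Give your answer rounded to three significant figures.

V₂ ≈ 131 L

From PV = nRT: V₁ = nRT₁/P₁ = 201.4 L.
Adiabatic (γ = 1.40), T V^(γ−1) and P V^γ constant: T₂ = T₁·(P₂/P₁)^((γ−1)/γ) = 545.3 K; V₂ = V₁·(P₁/P₂)^(1/γ) = 131.2 L.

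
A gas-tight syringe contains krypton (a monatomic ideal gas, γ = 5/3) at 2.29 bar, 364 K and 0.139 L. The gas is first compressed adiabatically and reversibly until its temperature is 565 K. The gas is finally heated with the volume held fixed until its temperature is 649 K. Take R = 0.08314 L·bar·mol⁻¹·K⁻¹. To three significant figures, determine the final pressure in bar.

P₃ ≈ 7.90 bar

Reversible adiabatic, γ = 5/3: P₂ = P₁·(T₂/T₁)^(γ/(γ−1)) = 6.874 bar; V₂ = V₁·(T₁/T₂)^(1/(γ−1)) = 0.07188 L.
V constant ⇒ P ∝ T: V₃ = V₂; P₃ = P₂·(T₃/T₂) = 7.896 bar.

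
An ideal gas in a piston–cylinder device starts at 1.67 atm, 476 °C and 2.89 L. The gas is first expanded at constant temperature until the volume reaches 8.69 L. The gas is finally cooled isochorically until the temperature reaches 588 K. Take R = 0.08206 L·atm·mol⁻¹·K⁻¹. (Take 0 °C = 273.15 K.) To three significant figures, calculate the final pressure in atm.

Convert: T₁ = 749.1 K.
T constant ⇒ Boyle's law P V = const: T₂ = T₁; P₂ = P₁·(V₁/V₂) = 0.5554 atm.
V constant ⇒ P ∝ T: V₃ = V₂; P₃ = P₂·(T₃/T₂) = 0.4359 atm.

P₃ ≈ 0.436 atm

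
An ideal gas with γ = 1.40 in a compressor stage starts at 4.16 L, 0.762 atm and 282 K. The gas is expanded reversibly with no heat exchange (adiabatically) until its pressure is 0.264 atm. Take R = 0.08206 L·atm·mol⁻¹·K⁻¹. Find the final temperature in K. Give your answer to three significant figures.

T₂ ≈ 208 K

Reversible adiabatic, γ = 1.40: T₂ = T₁·(P₂/P₁)^((γ−1)/γ) = 208.3 K; V₂ = V₁·(P₁/P₂)^(1/γ) = 8.870 L.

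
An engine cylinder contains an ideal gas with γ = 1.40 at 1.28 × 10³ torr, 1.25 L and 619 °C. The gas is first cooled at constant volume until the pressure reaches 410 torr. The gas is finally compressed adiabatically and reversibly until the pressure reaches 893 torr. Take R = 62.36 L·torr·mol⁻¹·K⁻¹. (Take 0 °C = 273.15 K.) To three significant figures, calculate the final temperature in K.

T₃ ≈ 357 K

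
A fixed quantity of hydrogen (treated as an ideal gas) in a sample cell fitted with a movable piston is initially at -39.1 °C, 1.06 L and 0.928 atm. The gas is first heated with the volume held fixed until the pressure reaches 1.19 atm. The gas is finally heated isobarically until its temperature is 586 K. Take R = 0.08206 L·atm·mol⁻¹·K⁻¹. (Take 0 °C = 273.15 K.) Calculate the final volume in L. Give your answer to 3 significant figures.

V₃ ≈ 2.07 L

Convert: T₁ = 234.0 K.
V constant ⇒ P ∝ T: V₂ = V₁; T₂ = T₁·(P₂/P₁) = 300.1 K.
P constant ⇒ V ∝ T: P₃ = P₂; V₃ = V₂·(T₃/T₂) = 2.070 L.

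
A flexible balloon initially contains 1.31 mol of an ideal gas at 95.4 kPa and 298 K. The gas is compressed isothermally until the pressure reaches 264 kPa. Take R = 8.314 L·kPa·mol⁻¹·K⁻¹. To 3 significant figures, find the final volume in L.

V₂ ≈ 12.3 L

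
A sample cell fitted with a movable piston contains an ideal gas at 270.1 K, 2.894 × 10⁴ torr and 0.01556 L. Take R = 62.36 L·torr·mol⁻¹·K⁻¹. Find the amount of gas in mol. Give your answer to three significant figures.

n ≈ 0.0267 mol

PV = nRT ⇒ n = PV/(RT) = (2.894e+04 × 0.01556) / (62.36 × 270.1)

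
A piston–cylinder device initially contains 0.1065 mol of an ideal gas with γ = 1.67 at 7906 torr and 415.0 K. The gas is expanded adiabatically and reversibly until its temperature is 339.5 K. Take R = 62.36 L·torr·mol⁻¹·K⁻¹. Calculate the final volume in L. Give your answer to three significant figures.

From PV = nRT: V₁ = nRT₁/P₁ = 0.3486 L.
Adiabatic (γ = 1.67), T V^(γ−1) and P V^γ constant: P₂ = P₁·(T₂/T₁)^(γ/(γ−1)) = 4793 torr; V₂ = V₁·(T₁/T₂)^(1/(γ−1)) = 0.4704 L.

V₂ ≈ 0.470 L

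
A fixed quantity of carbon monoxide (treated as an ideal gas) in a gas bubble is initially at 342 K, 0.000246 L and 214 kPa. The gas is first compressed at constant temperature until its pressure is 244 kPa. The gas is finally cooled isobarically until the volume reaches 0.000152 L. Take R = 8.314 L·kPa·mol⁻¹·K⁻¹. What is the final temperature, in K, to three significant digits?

T₃ ≈ 241 K

Isothermal, so P V is constant: T₂ = T₁; V₂ = V₁·(P₁/P₂) = 0.0002158 L.
P constant ⇒ V ∝ T: P₃ = P₂; T₃ = T₂·(V₃/V₂) = 240.9 K.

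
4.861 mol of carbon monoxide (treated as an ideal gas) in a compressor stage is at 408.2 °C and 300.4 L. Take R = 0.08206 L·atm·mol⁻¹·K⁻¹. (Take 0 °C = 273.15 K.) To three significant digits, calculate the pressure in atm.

Convert: T = 681.35 K.
PV = nRT ⇒ P = nRT/V = (4.861 × 0.08206 × 681.35) / 300.4

P ≈ 0.905 atm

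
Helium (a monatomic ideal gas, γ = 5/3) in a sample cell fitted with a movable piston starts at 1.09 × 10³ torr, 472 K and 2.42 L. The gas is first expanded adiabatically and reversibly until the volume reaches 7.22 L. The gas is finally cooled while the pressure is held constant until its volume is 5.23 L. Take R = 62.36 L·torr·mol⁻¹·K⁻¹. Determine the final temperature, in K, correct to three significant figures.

Reversible adiabatic, γ = 5/3: T₂ = T₁·(V₁/V₂)^(γ−1) = 227.8 K; P₂ = P₁·(V₁/V₂)^γ = 176.3 torr.
Isobaric, so V/T is constant: P₃ = P₂; T₃ = T₂·(V₃/V₂) = 165.0 K.

T₃ ≈ 165 K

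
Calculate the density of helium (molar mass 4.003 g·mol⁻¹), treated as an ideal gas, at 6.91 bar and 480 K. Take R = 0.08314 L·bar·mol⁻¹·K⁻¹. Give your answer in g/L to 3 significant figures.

ρ ≈ 0.693 g/L

ρ = PM/(RT) = (6.91 × 4.003) / (0.08314 × 480.0)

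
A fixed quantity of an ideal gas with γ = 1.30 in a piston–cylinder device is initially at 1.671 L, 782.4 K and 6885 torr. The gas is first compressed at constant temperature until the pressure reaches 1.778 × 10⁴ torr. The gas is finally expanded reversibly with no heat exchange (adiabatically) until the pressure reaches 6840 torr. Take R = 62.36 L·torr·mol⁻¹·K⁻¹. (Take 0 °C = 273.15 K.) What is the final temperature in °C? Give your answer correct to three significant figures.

T₃ ≈ 354 °C

T constant ⇒ Boyle's law P V = const: T₂ = T₁; V₂ = V₁·(P₁/P₂) = 0.6471 L.
Reversible adiabatic, γ = 1.30: T₃ = T₂·(P₃/P₂)^((γ−1)/γ) = 627.6 K; V₃ = V₂·(P₂/P₃)^(1/γ) = 1.349 L.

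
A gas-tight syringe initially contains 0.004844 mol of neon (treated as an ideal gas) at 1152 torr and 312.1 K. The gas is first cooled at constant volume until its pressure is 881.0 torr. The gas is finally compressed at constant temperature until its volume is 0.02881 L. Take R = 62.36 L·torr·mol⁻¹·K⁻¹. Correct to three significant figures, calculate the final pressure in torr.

P₃ ≈ 2.50e+03 torr

From PV = nRT: V₁ = nRT₁/P₁ = 0.08184 L.
Isochoric, so P/T is constant: V₂ = V₁; T₂ = T₁·(P₂/P₁) = 238.7 K.
T constant ⇒ Boyle's law P V = const: T₃ = T₂; P₃ = P₂·(V₂/V₃) = 2503 torr.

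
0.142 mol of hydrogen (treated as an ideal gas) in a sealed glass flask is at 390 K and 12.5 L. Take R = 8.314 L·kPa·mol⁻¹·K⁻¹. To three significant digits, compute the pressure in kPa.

PV = nRT ⇒ P = nRT/V = (0.142 × 8.314 × 390) / 12.5

P ≈ 36.8 kPa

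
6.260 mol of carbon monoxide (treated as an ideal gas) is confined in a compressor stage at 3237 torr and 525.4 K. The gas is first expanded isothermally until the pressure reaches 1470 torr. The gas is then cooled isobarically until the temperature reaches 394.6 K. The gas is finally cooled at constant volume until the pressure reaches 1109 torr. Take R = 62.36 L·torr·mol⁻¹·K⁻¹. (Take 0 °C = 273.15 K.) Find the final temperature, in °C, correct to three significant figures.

T₄ ≈ 24.5 °C

From PV = nRT: V₁ = nRT₁/P₁ = 63.36 L.
T constant ⇒ Boyle's law P V = const: T₂ = T₁; V₂ = V₁·(P₁/P₂) = 139.5 L.
Isobaric, so V/T is constant: P₃ = P₂; V₃ = V₂·(T₃/T₂) = 104.8 L.
Isochoric, so P/T is constant: V₄ = V₃; T₄ = T₃·(P₄/P₃) = 297.7 K.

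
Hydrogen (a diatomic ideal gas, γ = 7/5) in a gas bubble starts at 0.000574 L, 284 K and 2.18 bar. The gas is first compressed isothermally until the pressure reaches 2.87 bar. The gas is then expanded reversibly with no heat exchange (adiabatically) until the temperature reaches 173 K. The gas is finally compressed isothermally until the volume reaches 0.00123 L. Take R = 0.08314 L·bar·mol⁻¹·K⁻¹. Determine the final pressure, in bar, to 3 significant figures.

P₄ ≈ 0.620 bar

Isothermal, so P V is constant: T₂ = T₁; V₂ = V₁·(P₁/P₂) = 0.0004360 L.
Reversible adiabatic, γ = 7/5: P₃ = P₂·(T₃/T₂)^(γ/(γ−1)) = 0.5063 bar; V₃ = V₂·(T₂/T₃)^(1/(γ−1)) = 0.001505 L.
T constant ⇒ Boyle's law P V = const: T₄ = T₃; P₄ = P₃·(V₃/V₄) = 0.6197 bar.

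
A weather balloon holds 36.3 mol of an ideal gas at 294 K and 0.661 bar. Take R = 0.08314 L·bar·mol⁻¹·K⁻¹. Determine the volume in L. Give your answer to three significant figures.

V ≈ 1.34e+03 L

PV = nRT ⇒ V = nRT/P = (36.3 × 0.08314 × 294) / 0.661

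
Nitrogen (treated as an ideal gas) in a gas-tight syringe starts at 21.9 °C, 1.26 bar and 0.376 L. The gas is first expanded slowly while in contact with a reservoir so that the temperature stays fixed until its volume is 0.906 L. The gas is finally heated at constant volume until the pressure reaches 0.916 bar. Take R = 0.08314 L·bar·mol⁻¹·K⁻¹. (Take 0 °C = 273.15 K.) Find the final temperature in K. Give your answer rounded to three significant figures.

Convert: T₁ = 295.0 K.
T constant ⇒ Boyle's law P V = const: T₂ = T₁; P₂ = P₁·(V₁/V₂) = 0.5229 bar.
Isochoric, so P/T is constant: V₃ = V₂; T₃ = T₂·(P₃/P₂) = 516.8 K.

T₃ ≈ 517 K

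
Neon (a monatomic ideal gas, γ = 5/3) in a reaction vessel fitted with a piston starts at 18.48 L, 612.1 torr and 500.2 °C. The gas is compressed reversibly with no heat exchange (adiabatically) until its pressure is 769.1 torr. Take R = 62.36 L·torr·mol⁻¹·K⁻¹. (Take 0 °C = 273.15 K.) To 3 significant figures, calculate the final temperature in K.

T₂ ≈ 847 K

Convert: T₁ = 773.3 K.
Adiabatic (γ = 5/3), T V^(γ−1) and P V^γ constant: T₂ = T₁·(P₂/P₁)^((γ−1)/γ) = 847.3 K; V₂ = V₁·(P₁/P₂)^(1/γ) = 16.11 L.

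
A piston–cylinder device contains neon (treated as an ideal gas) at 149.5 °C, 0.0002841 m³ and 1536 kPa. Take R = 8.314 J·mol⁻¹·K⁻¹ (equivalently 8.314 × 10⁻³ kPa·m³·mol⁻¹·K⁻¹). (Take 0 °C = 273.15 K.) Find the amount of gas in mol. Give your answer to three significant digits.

n ≈ 0.124 mol

Convert: T = 422.65 K.
PV = nRT ⇒ n = PV/(RT) = (1536 × 0.0002841) / (8.314 × 10⁻³ × 422.65)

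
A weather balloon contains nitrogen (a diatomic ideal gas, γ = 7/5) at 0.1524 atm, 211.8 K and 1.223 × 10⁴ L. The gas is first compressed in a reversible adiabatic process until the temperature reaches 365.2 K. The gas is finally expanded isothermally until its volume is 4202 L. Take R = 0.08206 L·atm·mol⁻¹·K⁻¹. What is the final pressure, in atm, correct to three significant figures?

Reversible adiabatic, γ = 7/5: P₂ = P₁·(T₂/T₁)^(γ/(γ−1)) = 1.026 atm; V₂ = V₁·(T₁/T₂)^(1/(γ−1)) = 3133 L.
T constant ⇒ Boyle's law P V = const: T₃ = T₂; P₃ = P₂·(V₂/V₃) = 0.7648 atm.

P₃ ≈ 0.765 atm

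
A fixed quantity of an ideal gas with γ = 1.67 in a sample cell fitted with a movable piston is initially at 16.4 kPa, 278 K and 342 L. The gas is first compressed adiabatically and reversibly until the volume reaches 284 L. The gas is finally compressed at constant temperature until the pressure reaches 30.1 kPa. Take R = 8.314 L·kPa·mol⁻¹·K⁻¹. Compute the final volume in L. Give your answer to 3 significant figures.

V₃ ≈ 211 L

Adiabatic (γ = 1.67), T V^(γ−1) and P V^γ constant: T₂ = T₁·(V₁/V₂)^(γ−1) = 314.9 K; P₂ = P₁·(V₁/V₂)^γ = 22.37 kPa.
Isothermal, so P V is constant: T₃ = T₂; V₃ = V₂·(P₂/P₃) = 211.0 L.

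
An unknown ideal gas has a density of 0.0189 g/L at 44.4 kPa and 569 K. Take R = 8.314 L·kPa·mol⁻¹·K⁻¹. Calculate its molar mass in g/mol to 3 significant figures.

M ≈ 2.01 g/mol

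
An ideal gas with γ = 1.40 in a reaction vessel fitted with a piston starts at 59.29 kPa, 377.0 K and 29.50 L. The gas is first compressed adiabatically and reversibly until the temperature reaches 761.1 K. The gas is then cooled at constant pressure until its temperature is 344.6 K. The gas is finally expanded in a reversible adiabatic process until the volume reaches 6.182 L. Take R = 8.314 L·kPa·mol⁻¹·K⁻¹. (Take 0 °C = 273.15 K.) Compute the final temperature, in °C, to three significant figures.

T₄ ≈ -40.9 °C

Reversible adiabatic, γ = 1.40: P₂ = P₁·(T₂/T₁)^(γ/(γ−1)) = 693.2 kPa; V₂ = V₁·(T₁/T₂)^(1/(γ−1)) = 5.094 L.
P constant ⇒ V ∝ T: P₃ = P₂; V₃ = V₂·(T₃/T₂) = 2.306 L.
Reversible adiabatic, γ = 1.40: T₄ = T₃·(V₃/V₄)^(γ−1) = 232.3 K; P₄ = P₃·(V₃/V₄)^γ = 174.3 kPa.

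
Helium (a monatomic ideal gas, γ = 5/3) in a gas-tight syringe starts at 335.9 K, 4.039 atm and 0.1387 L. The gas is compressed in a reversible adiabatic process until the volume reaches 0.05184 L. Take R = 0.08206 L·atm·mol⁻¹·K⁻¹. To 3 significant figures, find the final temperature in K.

Reversible adiabatic, γ = 5/3: T₂ = T₁·(V₁/V₂)^(γ−1) = 647.4 K; P₂ = P₁·(V₁/V₂)^γ = 20.83 atm.

T₂ ≈ 647 K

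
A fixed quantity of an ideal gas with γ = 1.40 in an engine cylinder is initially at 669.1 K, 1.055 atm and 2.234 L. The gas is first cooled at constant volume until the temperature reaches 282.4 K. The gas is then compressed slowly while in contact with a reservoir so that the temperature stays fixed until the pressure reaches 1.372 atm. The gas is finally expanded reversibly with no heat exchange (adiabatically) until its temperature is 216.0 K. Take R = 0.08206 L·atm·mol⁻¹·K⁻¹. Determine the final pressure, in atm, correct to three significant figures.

P₄ ≈ 0.537 atm

V constant ⇒ P ∝ T: V₂ = V₁; P₂ = P₁·(T₂/T₁) = 0.4453 atm.
T constant ⇒ Boyle's law P V = const: T₃ = T₂; V₃ = V₂·(P₂/P₃) = 0.7250 L.
Reversible adiabatic, γ = 1.40: P₄ = P₃·(T₄/T₃)^(γ/(γ−1)) = 0.5369 atm; V₄ = V₃·(T₃/T₄)^(1/(γ−1)) = 1.417 L.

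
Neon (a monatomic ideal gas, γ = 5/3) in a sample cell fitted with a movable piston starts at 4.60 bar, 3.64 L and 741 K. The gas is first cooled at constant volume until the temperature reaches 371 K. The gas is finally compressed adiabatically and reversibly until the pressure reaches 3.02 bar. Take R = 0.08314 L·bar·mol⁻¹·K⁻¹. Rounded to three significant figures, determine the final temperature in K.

T₃ ≈ 413 K

Isochoric, so P/T is constant: V₂ = V₁; P₂ = P₁·(T₂/T₁) = 2.303 bar.
Adiabatic (γ = 5/3), T V^(γ−1) and P V^γ constant: T₃ = T₂·(P₃/P₂)^((γ−1)/γ) = 413.5 K; V₃ = V₂·(P₂/P₃)^(1/γ) = 3.094 L.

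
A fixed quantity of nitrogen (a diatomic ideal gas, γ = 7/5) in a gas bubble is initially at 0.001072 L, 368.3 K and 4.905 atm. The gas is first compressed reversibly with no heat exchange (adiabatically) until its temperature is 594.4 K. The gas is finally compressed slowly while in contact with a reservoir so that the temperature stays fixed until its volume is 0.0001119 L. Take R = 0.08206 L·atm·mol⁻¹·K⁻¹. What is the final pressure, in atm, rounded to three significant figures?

Adiabatic (γ = 7/5), T V^(γ−1) and P V^γ constant: P₂ = P₁·(T₂/T₁)^(γ/(γ−1)) = 26.19 atm; V₂ = V₁·(T₁/T₂)^(1/(γ−1)) = 0.0003240 L.
Isothermal, so P V is constant: T₃ = T₂; P₃ = P₂·(V₂/V₃) = 75.84 atm.

P₃ ≈ 75.8 atm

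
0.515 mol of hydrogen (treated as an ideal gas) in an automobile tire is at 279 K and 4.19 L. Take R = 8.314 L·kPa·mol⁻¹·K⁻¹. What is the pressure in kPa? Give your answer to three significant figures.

P ≈ 285 kPa

PV = nRT ⇒ P = nRT/V = (0.515 × 8.314 × 279) / 4.19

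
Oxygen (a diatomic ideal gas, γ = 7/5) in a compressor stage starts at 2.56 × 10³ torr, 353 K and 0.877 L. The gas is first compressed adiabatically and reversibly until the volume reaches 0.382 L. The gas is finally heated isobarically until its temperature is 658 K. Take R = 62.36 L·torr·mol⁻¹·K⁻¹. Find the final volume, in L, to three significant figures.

Adiabatic (γ = 7/5), T V^(γ−1) and P V^γ constant: T₂ = T₁·(V₁/V₂)^(γ−1) = 492.2 K; P₂ = P₁·(V₁/V₂)^γ = 8195 torr.
Isobaric, so V/T is constant: P₃ = P₂; V₃ = V₂·(T₃/T₂) = 0.5107 L.

V₃ ≈ 0.511 L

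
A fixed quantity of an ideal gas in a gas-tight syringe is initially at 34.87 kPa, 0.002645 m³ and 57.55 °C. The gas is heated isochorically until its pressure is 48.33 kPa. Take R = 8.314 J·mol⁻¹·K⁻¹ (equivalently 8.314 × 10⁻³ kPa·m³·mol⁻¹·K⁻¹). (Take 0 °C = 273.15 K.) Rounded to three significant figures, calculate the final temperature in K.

Convert: T₁ = 330.7 K.
V constant ⇒ P ∝ T: V₂ = V₁; T₂ = T₁·(P₂/P₁) = 458.4 K.

T₂ ≈ 458 K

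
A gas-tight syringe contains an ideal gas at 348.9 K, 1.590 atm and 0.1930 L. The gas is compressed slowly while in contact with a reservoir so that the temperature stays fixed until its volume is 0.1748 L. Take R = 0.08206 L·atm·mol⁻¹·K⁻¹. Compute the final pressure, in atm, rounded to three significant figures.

T constant ⇒ Boyle's law P V = const: T₂ = T₁; P₂ = P₁·(V₁/V₂) = 1.756 atm.

P₂ ≈ 1.76 atm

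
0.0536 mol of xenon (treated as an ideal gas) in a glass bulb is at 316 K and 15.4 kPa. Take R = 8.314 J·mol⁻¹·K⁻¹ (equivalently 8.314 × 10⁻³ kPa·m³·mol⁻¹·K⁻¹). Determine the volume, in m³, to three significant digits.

PV = nRT ⇒ V = nRT/P = (0.0536 × 8.314 × 10⁻³ × 316) / 15.4

V ≈ 0.00914 m³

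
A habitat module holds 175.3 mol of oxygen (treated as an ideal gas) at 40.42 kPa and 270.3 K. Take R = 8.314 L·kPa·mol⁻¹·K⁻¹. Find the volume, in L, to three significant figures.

PV = nRT ⇒ V = nRT/P = (175.3 × 8.314 × 270.3) / 40.42

V ≈ 9.75e+03 L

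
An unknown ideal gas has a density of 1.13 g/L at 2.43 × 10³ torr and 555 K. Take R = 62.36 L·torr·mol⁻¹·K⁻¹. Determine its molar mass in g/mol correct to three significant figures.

M ≈ 16.1 g/mol

ρ = PM/(RT) ⇒ M = ρRT/P = (1.13 × 62.36 × 555.0) / 2.43e+03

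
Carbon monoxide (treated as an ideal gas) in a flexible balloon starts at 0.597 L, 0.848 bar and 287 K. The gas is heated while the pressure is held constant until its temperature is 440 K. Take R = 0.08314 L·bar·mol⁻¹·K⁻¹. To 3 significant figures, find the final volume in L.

V₂ ≈ 0.915 L

Isobaric, so V/T is constant: P₂ = P₁; V₂ = V₁·(T₂/T₁) = 0.9153 L.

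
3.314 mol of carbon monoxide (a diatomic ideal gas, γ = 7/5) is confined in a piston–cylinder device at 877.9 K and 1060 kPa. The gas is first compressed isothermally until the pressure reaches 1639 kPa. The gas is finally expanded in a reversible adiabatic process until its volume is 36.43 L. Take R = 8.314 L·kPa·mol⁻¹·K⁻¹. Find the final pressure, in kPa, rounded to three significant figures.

From PV = nRT: V₁ = nRT₁/P₁ = 22.82 L.
T constant ⇒ Boyle's law P V = const: T₂ = T₁; V₂ = V₁·(P₁/P₂) = 14.76 L.
Reversible adiabatic, γ = 7/5: T₃ = T₂·(V₂/V₃)^(γ−1) = 611.6 K; P₃ = P₂·(V₂/V₃)^γ = 462.6 kPa.

P₃ ≈ 463 kPa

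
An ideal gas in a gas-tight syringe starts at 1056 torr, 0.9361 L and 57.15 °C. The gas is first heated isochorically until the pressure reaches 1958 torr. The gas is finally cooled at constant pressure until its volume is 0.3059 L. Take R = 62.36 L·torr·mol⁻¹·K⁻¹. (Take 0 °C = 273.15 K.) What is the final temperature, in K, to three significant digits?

Convert: T₁ = 330.3 K.
Isochoric, so P/T is constant: V₂ = V₁; T₂ = T₁·(P₂/P₁) = 612.4 K.
P constant ⇒ V ∝ T: P₃ = P₂; T₃ = T₂·(V₃/V₂) = 200.1 K.

T₃ ≈ 200 K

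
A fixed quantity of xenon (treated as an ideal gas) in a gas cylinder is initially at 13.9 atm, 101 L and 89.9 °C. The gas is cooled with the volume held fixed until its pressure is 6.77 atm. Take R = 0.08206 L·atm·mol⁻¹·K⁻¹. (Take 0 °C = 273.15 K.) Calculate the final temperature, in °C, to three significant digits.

Convert: T₁ = 363.0 K.
V constant ⇒ P ∝ T: V₂ = V₁; T₂ = T₁·(P₂/P₁) = 176.8 K.

T₂ ≈ -96.3 °C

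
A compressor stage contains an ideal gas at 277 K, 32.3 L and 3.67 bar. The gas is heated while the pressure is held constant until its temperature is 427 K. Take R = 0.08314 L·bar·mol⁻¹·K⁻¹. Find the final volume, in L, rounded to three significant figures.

P constant ⇒ V ∝ T: P₂ = P₁; V₂ = V₁·(T₂/T₁) = 49.79 L.

V₂ ≈ 49.8 L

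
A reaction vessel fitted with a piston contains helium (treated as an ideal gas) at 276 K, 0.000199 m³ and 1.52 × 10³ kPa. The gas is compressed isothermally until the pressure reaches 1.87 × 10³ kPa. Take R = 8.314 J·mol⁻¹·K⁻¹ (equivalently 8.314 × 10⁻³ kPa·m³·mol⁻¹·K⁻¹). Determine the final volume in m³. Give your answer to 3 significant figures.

Isothermal, so P V is constant: T₂ = T₁; V₂ = V₁·(P₁/P₂) = 0.0001618 m³.

V₂ ≈ 0.000162 m³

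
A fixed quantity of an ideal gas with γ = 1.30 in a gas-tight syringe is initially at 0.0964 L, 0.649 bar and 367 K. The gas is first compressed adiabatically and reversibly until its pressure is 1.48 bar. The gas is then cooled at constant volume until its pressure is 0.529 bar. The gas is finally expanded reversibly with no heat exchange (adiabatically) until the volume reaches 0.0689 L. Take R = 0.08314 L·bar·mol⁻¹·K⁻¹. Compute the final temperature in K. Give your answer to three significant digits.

T₄ ≈ 145 K

Reversible adiabatic, γ = 1.30: T₂ = T₁·(P₂/P₁)^((γ−1)/γ) = 443.9 K; V₂ = V₁·(P₁/P₂)^(1/γ) = 0.05113 L.
Isochoric, so P/T is constant: V₃ = V₂; T₃ = T₂·(P₃/P₂) = 158.7 K.
Adiabatic (γ = 1.30), T V^(γ−1) and P V^γ constant: T₄ = T₃·(V₃/V₄)^(γ−1) = 145.1 K; P₄ = P₃·(V₃/V₄)^γ = 0.3590 bar.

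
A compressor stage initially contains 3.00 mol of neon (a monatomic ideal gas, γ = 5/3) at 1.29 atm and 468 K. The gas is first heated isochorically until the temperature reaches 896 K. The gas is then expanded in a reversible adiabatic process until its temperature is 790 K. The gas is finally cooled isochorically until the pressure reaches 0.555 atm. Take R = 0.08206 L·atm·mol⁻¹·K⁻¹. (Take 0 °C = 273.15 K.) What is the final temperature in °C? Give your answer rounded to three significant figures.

From PV = nRT: V₁ = nRT₁/P₁ = 89.31 L.
V constant ⇒ P ∝ T: V₂ = V₁; P₂ = P₁·(T₂/T₁) = 2.470 atm.
Reversible adiabatic, γ = 5/3: P₃ = P₂·(T₃/T₂)^(γ/(γ−1)) = 1.803 atm; V₃ = V₂·(T₂/T₃)^(1/(γ−1)) = 107.9 L.
Isochoric, so P/T is constant: V₄ = V₃; T₄ = T₃·(P₄/P₃) = 243.2 K.

T₄ ≈ -29.9 °C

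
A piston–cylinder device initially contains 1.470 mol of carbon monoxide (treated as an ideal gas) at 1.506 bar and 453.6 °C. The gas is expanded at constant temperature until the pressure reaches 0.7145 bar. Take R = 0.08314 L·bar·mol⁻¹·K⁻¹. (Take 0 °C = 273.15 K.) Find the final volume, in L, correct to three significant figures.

Convert: T₁ = 726.8 K.
From PV = nRT: V₁ = nRT₁/P₁ = 58.98 L.
T constant ⇒ Boyle's law P V = const: T₂ = T₁; V₂ = V₁·(P₁/P₂) = 124.3 L.

V₂ ≈ 124 L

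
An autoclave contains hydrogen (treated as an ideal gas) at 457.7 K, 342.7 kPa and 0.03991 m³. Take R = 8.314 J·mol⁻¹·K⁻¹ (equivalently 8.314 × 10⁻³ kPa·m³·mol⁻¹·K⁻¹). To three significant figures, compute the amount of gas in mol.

PV = nRT ⇒ n = PV/(RT) = (342.7 × 0.03991) / (8.314 × 10⁻³ × 457.7)

n ≈ 3.59 mol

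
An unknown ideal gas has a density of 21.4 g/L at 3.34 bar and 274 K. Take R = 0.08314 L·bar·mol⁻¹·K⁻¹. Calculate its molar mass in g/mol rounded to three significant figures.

ρ = PM/(RT) ⇒ M = ρRT/P = (21.4 × 0.08314 × 274.0) / 3.34

M ≈ 146 g/mol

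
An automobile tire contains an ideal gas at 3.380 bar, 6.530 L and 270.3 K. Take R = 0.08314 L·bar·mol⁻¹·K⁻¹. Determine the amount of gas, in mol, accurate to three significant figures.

n ≈ 0.982 mol

PV = nRT ⇒ n = PV/(RT) = (3.380 × 6.530) / (0.08314 × 270.3)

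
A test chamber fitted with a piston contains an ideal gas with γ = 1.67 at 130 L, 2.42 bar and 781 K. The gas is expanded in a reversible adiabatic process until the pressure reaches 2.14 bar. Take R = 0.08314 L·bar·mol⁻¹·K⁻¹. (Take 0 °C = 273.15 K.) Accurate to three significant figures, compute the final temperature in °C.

Reversible adiabatic, γ = 1.67: T₂ = T₁·(P₂/P₁)^((γ−1)/γ) = 743.4 K; V₂ = V₁·(P₁/P₂)^(1/γ) = 139.9 L.

T₂ ≈ 470 °C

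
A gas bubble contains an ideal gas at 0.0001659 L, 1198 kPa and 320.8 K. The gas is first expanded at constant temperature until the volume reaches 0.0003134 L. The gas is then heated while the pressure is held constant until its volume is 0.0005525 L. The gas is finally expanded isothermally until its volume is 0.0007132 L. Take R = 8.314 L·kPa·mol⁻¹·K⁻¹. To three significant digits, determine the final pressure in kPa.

P₄ ≈ 491 kPa

Isothermal, so P V is constant: T₂ = T₁; P₂ = P₁·(V₁/V₂) = 634.2 kPa.
Isobaric, so V/T is constant: P₃ = P₂; T₃ = T₂·(V₃/V₂) = 565.5 K.
T constant ⇒ Boyle's law P V = const: T₄ = T₃; P₄ = P₃·(V₃/V₄) = 491.3 kPa.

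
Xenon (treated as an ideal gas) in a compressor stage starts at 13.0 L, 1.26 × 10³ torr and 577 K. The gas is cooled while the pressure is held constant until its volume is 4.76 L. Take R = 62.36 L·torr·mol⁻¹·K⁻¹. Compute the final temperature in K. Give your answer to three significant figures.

Isobaric, so V/T is constant: P₂ = P₁; T₂ = T₁·(V₂/V₁) = 211.3 K.

T₂ ≈ 211 K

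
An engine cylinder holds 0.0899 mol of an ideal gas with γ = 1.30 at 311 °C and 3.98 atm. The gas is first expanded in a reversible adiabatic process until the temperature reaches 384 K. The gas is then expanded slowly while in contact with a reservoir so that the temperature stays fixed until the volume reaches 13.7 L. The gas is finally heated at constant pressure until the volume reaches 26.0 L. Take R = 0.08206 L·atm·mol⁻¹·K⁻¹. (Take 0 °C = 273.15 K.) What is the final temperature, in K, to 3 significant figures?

Convert: T₁ = 584.1 K.
From PV = nRT: V₁ = nRT₁/P₁ = 1.083 L.
Reversible adiabatic, γ = 1.30: P₂ = P₁·(T₂/T₁)^(γ/(γ−1)) = 0.6462 atm; V₂ = V₁·(T₁/T₂)^(1/(γ−1)) = 4.384 L.
Isothermal, so P V is constant: T₃ = T₂; P₃ = P₂·(V₂/V₃) = 0.2068 atm.
P constant ⇒ V ∝ T: P₄ = P₃; T₄ = T₃·(V₄/V₃) = 728.8 K.

T₄ ≈ 729 K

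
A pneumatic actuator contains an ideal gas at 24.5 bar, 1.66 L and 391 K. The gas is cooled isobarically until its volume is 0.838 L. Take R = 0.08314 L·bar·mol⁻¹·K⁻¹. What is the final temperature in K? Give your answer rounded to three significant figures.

P constant ⇒ V ∝ T: P₂ = P₁; T₂ = T₁·(V₂/V₁) = 197.4 K.

T₂ ≈ 197 K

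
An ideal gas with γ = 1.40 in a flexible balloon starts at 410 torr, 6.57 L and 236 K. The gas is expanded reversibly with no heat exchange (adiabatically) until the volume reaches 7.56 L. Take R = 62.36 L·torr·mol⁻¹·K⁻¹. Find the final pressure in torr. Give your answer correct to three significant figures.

P₂ ≈ 337 torr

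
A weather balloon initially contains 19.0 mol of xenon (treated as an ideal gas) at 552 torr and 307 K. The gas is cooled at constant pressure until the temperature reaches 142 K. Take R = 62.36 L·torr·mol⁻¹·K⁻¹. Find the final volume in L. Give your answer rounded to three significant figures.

V₂ ≈ 305 L

From PV = nRT: V₁ = nRT₁/P₁ = 659.0 L.
P constant ⇒ V ∝ T: P₂ = P₁; V₂ = V₁·(T₂/T₁) = 304.8 L.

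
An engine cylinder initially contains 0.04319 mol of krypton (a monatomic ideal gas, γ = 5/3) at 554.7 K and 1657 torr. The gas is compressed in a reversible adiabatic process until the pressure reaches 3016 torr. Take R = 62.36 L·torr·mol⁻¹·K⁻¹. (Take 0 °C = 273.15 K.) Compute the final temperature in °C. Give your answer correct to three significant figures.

From PV = nRT: V₁ = nRT₁/P₁ = 0.9016 L.
Reversible adiabatic, γ = 5/3: T₂ = T₁·(P₂/P₁)^((γ−1)/γ) = 704.9 K; V₂ = V₁·(P₁/P₂)^(1/γ) = 0.6294 L.

T₂ ≈ 432 °C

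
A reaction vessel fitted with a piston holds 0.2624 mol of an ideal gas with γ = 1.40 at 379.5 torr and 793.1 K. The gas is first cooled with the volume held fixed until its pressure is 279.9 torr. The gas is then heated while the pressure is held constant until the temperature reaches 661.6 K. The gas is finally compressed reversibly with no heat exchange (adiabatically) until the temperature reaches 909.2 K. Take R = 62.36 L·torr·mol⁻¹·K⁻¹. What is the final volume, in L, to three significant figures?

V₄ ≈ 17.5 L

From PV = nRT: V₁ = nRT₁/P₁ = 34.20 L.
V constant ⇒ P ∝ T: V₂ = V₁; T₂ = T₁·(P₂/P₁) = 585.0 K.
P constant ⇒ V ∝ T: P₃ = P₂; V₃ = V₂·(T₃/T₂) = 38.68 L.
Reversible adiabatic, γ = 1.40: P₄ = P₃·(T₄/T₃)^(γ/(γ−1)) = 851.6 torr; V₄ = V₃·(T₃/T₄)^(1/(γ−1)) = 17.47 L.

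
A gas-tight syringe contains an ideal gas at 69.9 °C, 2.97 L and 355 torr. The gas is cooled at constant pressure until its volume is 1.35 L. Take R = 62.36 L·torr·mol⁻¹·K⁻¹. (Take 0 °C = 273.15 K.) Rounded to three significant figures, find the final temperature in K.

T₂ ≈ 156 K

Convert: T₁ = 343.0 K.
Isobaric, so V/T is constant: P₂ = P₁; T₂ = T₁·(V₂/V₁) = 155.9 K.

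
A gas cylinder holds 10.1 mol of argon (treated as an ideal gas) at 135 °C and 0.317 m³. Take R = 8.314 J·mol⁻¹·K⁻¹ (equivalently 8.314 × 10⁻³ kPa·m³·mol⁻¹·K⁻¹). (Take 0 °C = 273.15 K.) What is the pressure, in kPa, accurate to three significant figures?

P ≈ 108 kPa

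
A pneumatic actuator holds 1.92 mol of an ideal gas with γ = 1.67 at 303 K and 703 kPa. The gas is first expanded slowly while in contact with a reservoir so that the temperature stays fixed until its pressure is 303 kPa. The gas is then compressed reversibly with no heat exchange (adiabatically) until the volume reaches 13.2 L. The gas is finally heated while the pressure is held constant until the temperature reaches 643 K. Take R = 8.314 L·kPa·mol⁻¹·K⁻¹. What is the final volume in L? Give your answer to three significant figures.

From PV = nRT: V₁ = nRT₁/P₁ = 6.880 L.
Isothermal, so P V is constant: T₂ = T₁; V₂ = V₁·(P₁/P₂) = 15.96 L.
Reversible adiabatic, γ = 1.67: T₃ = T₂·(V₂/V₃)^(γ−1) = 344.1 K; P₃ = P₂·(V₂/V₃)^γ = 416.2 kPa.
P constant ⇒ V ∝ T: P₄ = P₃; V₄ = V₃·(T₄/T₃) = 24.66 L.

V₄ ≈ 24.7 L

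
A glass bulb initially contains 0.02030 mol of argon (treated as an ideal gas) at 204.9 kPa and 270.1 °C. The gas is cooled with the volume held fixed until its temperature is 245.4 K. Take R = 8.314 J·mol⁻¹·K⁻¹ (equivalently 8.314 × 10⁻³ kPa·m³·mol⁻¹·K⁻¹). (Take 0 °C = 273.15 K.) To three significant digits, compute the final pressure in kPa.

Convert: T₁ = 543.2 K.
From PV = nRT: V₁ = nRT₁/P₁ = 0.0004475 m³.
V constant ⇒ P ∝ T: V₂ = V₁; P₂ = P₁·(T₂/T₁) = 92.56 kPa.

P₂ ≈ 92.6 kPa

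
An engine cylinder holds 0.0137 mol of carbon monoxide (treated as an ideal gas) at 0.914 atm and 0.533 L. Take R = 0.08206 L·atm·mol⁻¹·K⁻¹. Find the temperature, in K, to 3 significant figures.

PV = nRT ⇒ T = PV/(nR) = (0.914 × 0.533) / (0.0137 × 0.08206)

T ≈ 433 K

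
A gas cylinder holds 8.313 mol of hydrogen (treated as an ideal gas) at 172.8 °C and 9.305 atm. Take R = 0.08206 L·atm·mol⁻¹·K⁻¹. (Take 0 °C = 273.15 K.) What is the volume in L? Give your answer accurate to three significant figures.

V ≈ 32.7 L

Convert: T = 445.95 K.
PV = nRT ⇒ V = nRT/P = (8.313 × 0.08206 × 445.95) / 9.305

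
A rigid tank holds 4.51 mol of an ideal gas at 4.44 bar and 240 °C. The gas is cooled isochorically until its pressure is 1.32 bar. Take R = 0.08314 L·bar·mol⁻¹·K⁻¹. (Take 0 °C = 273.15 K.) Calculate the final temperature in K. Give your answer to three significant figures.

T₂ ≈ 153 K

Convert: T₁ = 513.1 K.
From PV = nRT: V₁ = nRT₁/P₁ = 43.34 L.
Isochoric, so P/T is constant: V₂ = V₁; T₂ = T₁·(P₂/P₁) = 152.6 K.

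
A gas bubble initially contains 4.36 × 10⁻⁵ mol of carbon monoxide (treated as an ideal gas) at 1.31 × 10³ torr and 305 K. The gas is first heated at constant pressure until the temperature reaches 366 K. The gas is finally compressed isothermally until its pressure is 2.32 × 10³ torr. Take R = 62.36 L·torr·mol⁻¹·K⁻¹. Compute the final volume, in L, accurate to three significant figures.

From PV = nRT: V₁ = nRT₁/P₁ = 0.0006330 L.
P constant ⇒ V ∝ T: P₂ = P₁; V₂ = V₁·(T₂/T₁) = 0.0007596 L.
Isothermal, so P V is constant: T₃ = T₂; V₃ = V₂·(P₂/P₃) = 0.0004289 L.

V₃ ≈ 0.000429 L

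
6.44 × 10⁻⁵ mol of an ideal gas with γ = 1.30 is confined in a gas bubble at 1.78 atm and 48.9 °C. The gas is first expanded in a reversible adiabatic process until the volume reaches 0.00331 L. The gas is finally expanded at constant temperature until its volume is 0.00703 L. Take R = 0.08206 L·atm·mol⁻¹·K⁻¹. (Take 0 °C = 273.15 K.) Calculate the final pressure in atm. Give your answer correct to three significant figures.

P₃ ≈ 0.167 atm

Convert: T₁ = 322.0 K.
From PV = nRT: V₁ = nRT₁/P₁ = 0.0009561 L.
Reversible adiabatic, γ = 1.30: T₂ = T₁·(V₁/V₂)^(γ−1) = 221.9 K; P₂ = P₁·(V₁/V₂)^γ = 0.3543 atm.
T constant ⇒ Boyle's law P V = const: T₃ = T₂; P₃ = P₂·(V₂/V₃) = 0.1668 atm.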